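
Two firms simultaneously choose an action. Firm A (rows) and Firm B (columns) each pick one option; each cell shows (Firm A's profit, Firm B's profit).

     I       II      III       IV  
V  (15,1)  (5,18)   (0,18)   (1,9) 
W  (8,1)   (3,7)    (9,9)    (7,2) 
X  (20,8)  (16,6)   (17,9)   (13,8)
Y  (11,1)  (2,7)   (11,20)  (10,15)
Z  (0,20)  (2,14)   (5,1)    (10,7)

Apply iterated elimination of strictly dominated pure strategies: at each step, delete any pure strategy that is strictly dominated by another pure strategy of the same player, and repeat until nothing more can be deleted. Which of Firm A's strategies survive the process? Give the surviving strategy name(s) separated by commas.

X

For Firm A, X strictly dominates V on the remaining columns (I: 20>15, II: 16>5, III: 17>0, IV: 13>1); eliminate V.
For Firm A, X strictly dominates W on the remaining columns (I: 20>8, II: 16>3, III: 17>9, IV: 13>7); eliminate W.
For Firm A, X strictly dominates Y on the remaining columns (I: 20>11, II: 16>2, III: 17>11, IV: 13>10); eliminate Y.
Row Z is eliminated: X beats it against every remaining column (I: 20>0, II: 16>2, III: 17>5, IV: 13>10).
For Firm B, III strictly dominates I on the remaining rows (X: 9>8); eliminate I.
For Firm B, III strictly dominates II on the remaining rows (X: 9>6); eliminate II.
Firm B's strategy IV is strictly dominated by III (X: 9>8) and is removed.
Among the remaining strategies, none is strictly dominated by another pure strategy of the same player, so the elimination stops.
Surviving strategies — Firm A: {X}; Firm B: {III}.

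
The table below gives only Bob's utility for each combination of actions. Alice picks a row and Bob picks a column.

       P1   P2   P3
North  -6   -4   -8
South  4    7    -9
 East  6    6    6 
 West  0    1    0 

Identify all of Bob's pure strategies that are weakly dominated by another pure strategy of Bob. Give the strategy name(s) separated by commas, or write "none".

P1, P3

P1: dominated, since P2 does at least as well everywhere (North: -4>-6, South: 7>4, East: 6=6, West: 1>0).
Nothing dominates P2: P1 at North (-4>-6); P3 at North (-4>-8).
P1 weakly dominates P3 — North: -6>-8, South: 4>-9, East: 6=6, West: 0=0.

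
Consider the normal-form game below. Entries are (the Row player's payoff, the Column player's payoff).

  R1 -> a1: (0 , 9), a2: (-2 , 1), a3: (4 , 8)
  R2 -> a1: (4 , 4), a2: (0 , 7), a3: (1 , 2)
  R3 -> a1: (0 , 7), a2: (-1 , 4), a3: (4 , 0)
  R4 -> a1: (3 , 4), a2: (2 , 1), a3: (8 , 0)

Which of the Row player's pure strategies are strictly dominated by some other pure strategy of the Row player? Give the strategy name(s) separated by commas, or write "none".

R4 strictly dominates R1 — a1: 3>0, a2: 2>-2, a3: 8>4.
Nothing dominates R2: R1 at a1 (4>0); R3 at a1 (4>0); R4 at a1 (4>3).
R4 strictly dominates R3 — a1: 3>0, a2: 2>-1, a3: 8>4.
Nothing dominates R4: R1 at a1 (3>0); R2 at a2 (2>0); R3 at a1 (3>0).

R1, R3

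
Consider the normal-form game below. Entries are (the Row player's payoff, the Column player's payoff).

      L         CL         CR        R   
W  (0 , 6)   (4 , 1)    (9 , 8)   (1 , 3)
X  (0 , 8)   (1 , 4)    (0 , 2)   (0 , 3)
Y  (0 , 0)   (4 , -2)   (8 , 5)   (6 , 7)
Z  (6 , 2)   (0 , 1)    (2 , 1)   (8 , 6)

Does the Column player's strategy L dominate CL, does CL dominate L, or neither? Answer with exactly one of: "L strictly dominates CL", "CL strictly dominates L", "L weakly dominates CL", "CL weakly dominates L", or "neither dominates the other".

L strictly dominates CL

L's payoffs vs CL's, by the Row player's action — W: 6>1, X: 8>4, Y: 0>-2, Z: 2>1.
Every comparison favours L, so L strictly dominates CL.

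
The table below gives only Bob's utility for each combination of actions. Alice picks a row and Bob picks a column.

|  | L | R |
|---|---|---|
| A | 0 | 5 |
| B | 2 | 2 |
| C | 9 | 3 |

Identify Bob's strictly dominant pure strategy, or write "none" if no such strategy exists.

L fails to dominate R at A (0<5).
R fails to dominate L at B (2=2).
No single strategy dominates all the others.

none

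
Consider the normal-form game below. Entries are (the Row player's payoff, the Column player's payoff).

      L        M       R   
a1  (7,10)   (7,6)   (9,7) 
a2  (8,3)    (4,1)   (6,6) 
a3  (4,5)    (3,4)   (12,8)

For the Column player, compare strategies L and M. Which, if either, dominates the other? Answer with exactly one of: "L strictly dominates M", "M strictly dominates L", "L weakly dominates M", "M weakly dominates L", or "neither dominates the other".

Compare L to M across each choice by the Row player: a1: 10>6, a2: 3>1, a3: 5>4.
L gives a strictly higher payoff against each choice by the Row player, so L strictly dominates M.

L strictly dominates M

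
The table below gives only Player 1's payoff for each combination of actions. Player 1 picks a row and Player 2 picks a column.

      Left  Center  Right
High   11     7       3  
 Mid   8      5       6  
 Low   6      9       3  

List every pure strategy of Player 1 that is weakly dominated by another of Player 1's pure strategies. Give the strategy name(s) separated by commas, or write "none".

Nothing dominates High: Mid at Left (11>8); Low at Left (11>6).
Mid: no other strategy beats it everywhere (High at Right (6>3); Low at Left (8>6)).
Low is not dominated — it holds its own against High at Center (9>7); Mid at Center (9>5).

none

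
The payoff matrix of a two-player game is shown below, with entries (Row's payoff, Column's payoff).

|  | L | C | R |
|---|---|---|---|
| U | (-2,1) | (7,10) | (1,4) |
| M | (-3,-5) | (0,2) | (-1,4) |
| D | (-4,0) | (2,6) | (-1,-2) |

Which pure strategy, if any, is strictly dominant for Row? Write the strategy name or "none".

U

U vs M: L: -2>-3, C: 7>0, R: 1>-1.
U vs D: L: -2>-4, C: 7>2, R: 1>-1.
U strictly beats every other strategy against every opponent action, so it is strictly dominant.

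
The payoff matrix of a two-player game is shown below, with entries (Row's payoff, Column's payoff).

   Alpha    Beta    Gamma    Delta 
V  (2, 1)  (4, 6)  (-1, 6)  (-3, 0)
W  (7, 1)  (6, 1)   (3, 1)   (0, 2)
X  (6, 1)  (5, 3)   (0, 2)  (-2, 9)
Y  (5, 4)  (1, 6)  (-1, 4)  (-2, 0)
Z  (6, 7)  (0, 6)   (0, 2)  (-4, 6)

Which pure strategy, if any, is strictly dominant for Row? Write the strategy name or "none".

W

W vs V: Alpha: 7>2, Beta: 6>4, Gamma: 3>-1, Delta: 0>-3.
W vs X: Alpha: 7>6, Beta: 6>5, Gamma: 3>0, Delta: 0>-2.
W vs Y: Alpha: 7>5, Beta: 6>1, Gamma: 3>-1, Delta: 0>-2.
W vs Z: Alpha: 7>6, Beta: 6>0, Gamma: 3>0, Delta: 0>-4.
W strictly beats every other strategy against every opponent action, so it is strictly dominant.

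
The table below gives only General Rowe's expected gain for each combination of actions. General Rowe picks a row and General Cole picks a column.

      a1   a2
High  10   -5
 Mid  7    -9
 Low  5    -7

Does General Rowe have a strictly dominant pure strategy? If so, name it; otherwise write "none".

High

High vs Mid: a1: 10>7, a2: -5>-9.
High vs Low: a1: 10>5, a2: -5>-7.
High strictly beats every other strategy against every opponent action, so it is strictly dominant.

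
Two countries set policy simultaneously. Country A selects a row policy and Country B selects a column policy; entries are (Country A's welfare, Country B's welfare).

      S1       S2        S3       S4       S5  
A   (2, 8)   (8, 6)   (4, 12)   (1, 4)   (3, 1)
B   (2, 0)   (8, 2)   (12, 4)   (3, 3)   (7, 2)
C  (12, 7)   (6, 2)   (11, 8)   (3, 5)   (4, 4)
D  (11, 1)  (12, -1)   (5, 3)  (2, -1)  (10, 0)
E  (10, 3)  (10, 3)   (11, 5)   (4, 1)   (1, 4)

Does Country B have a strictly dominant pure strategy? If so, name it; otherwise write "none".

S3 vs S1: A: 12>8, B: 4>0, C: 8>7, D: 3>1, E: 5>3.
S3 vs S2: A: 12>6, B: 4>2, C: 8>2, D: 3>-1, E: 5>3.
S3 vs S4: A: 12>4, B: 4>3, C: 8>5, D: 3>-1, E: 5>1.
S3 vs S5: A: 12>1, B: 4>2, C: 8>4, D: 3>0, E: 5>4.
S3 strictly beats every other strategy against every opponent action, so it is strictly dominant.

S3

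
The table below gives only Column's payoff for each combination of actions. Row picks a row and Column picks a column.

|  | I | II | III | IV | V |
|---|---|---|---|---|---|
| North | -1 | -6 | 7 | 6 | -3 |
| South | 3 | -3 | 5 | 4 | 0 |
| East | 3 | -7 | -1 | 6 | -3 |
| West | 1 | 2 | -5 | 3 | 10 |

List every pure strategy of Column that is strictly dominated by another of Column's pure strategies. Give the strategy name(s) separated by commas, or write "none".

I, II

I is strictly dominated by IV (North: 6>-1, South: 4>3, East: 6>3, West: 3>1).
IV strictly dominates II — North: 6>-6, South: 4>-3, East: 6>-7, West: 3>2.
III is not dominated — it holds its own against I at North (7>-1); II at North (7>-6); IV at North (7>6); V at North (7>-3).
Nothing dominates IV: I at North (6>-1); II at North (6>-6); III at East (6>-1); V at North (6>-3).
V is not dominated — it holds its own against I at West (10>1); II at North (-3>-6); III at West (10>-5); IV at West (10>3).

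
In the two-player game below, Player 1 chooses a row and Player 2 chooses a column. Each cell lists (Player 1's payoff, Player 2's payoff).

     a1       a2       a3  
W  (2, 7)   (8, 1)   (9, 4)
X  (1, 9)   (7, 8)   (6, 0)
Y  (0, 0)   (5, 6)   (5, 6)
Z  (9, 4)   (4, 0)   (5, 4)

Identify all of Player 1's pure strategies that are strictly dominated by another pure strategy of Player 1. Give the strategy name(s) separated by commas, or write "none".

X, Y

Nothing dominates W: X at a1 (2>1); Y at a1 (2>0); Z at a2 (8>4).
X: dominated, since W does at least as well everywhere (a1: 2>1, a2: 8>7, a3: 9>6).
Y is strictly dominated by W (a1: 2>0, a2: 8>5, a3: 9>5).
Z: no other strategy beats it everywhere (W at a1 (9>2); X at a1 (9>1); Y at a1 (9>0)).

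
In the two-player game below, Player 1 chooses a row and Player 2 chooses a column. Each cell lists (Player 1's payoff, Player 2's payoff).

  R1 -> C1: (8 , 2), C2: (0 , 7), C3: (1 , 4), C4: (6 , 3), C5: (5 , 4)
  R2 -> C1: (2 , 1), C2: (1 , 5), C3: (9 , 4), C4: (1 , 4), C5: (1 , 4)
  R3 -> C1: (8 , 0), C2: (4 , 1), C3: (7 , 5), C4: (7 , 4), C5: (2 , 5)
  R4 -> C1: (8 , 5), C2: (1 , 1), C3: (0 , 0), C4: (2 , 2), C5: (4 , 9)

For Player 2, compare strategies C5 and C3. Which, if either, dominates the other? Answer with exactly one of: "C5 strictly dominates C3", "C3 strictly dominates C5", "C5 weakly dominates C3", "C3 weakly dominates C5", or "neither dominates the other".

C5 weakly dominates C3

C5's payoffs vs C3's, by Player 1's action — R1: 4=4, R2: 4=4, R3: 5=5, R4: 9>0.
C5 is at least as good everywhere and strictly better somewhere (tied only at R1, R2, R3), so C5 weakly but not strictly dominates C3.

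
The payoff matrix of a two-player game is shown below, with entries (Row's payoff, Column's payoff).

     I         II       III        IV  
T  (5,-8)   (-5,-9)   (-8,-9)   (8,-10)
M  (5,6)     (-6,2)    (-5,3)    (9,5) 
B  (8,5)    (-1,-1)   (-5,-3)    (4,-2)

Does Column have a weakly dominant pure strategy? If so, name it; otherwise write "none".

I vs II: T: -8>-9, M: 6>2, B: 5>-1.
I vs III: T: -8>-9, M: 6>3, B: 5>-3.
I vs IV: T: -8>-10, M: 6>5, B: 5>-2.
I is at least as good as every other strategy against every opponent action, so it is weakly dominant.

I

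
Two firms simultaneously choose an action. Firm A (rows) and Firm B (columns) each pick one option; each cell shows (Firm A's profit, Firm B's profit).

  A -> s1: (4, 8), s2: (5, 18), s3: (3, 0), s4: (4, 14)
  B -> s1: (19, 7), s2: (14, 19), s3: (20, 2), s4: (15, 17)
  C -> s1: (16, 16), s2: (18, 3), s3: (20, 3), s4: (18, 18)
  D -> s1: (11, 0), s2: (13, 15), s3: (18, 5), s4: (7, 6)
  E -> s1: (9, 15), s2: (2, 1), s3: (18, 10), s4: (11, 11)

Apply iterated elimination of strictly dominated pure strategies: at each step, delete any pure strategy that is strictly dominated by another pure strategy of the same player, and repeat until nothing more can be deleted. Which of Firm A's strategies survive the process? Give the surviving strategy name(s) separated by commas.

Firm A's strategy A is strictly dominated by B (s1: 19>4, s2: 14>5, s3: 20>3, s4: 15>4) and is removed.
For Firm A, B strictly dominates D on the remaining columns (s1: 19>11, s2: 14>13, s3: 20>18, s4: 15>7); eliminate D.
Row E is eliminated: B beats it against every remaining column (s1: 19>9, s2: 14>2, s3: 20>18, s4: 15>11).
For Firm B, s4 strictly dominates s1 on the remaining rows (B: 17>7, C: 18>16); eliminate s1.
Firm B's strategy s3 is strictly dominated by s4 (B: 17>2, C: 18>3) and is removed.
For Firm A, C strictly dominates B on the remaining columns (s2: 18>14, s4: 18>15); eliminate B.
Firm B's strategy s2 is strictly dominated by s4 (C: 18>3) and is removed.
Among the remaining strategies, none is strictly dominated by another pure strategy of the same player, so the elimination stops.
Surviving strategies — Firm A: {C}; Firm B: {s4}.

C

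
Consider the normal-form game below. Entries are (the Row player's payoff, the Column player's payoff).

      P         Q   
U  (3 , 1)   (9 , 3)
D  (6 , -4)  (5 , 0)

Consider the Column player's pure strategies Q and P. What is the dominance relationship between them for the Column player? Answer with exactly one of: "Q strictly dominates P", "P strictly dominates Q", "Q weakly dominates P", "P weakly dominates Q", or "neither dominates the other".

Q's payoffs vs P's, by the Row player's action — U: 3>1, D: 0>-4.
Every comparison favours Q, so Q strictly dominates P.

Q strictly dominates P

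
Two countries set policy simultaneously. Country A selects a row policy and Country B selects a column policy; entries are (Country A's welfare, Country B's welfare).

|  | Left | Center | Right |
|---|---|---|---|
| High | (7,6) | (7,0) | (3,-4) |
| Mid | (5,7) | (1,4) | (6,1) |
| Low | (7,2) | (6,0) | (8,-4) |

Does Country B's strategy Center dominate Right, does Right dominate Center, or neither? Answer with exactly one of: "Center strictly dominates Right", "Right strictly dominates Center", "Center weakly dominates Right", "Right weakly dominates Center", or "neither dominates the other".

Center strictly dominates Right

Center's payoffs vs Right's, by Country A's action — High: 0>-4, Mid: 4>1, Low: 0>-4.
Center gives a strictly higher payoff against each opponent action, so Center strictly dominates Right.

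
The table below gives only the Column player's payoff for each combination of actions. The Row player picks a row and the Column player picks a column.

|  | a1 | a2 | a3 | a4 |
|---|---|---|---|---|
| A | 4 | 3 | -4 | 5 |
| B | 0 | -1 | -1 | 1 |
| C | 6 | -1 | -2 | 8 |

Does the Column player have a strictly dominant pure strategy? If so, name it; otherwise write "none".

a4 vs a1: A: 5>4, B: 1>0, C: 8>6.
a4 vs a2: A: 5>3, B: 1>-1, C: 8>-1.
a4 vs a3: A: 5>-4, B: 1>-1, C: 8>-2.
a4 strictly beats every other strategy against every opponent action, so it is strictly dominant.

a4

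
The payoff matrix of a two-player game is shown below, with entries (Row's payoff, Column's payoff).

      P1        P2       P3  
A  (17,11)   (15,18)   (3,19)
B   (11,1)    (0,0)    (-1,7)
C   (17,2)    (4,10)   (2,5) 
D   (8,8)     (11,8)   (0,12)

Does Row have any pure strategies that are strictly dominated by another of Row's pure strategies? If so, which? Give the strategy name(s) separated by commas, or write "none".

B, D

A is not dominated — it holds its own against B at P1 (17>11); C at P1 (17=17); D at P1 (17>8).
B is strictly dominated by A (P1: 17>11, P2: 15>0, P3: 3>-1).
Nothing dominates C: A at P1 (17=17); B at P1 (17>11); D at P1 (17>8).
D is strictly dominated by A (P1: 17>8, P2: 15>11, P3: 3>0).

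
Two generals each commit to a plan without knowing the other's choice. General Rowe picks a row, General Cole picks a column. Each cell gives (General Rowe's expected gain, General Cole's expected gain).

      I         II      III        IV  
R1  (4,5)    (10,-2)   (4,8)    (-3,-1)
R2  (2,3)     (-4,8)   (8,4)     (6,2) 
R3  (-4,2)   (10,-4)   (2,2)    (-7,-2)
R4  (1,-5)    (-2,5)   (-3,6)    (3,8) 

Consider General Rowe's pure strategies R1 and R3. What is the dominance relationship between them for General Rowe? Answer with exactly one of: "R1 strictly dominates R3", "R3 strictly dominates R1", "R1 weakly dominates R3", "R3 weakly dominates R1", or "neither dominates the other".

R1's payoffs vs R3's, by General Cole's action — I: 4>-4, II: 10=10, III: 4>2, IV: -3>-7.
R1 is at least as good everywhere and strictly better somewhere (tied only at II), so R1 weakly but not strictly dominates R3.

R1 weakly dominates R3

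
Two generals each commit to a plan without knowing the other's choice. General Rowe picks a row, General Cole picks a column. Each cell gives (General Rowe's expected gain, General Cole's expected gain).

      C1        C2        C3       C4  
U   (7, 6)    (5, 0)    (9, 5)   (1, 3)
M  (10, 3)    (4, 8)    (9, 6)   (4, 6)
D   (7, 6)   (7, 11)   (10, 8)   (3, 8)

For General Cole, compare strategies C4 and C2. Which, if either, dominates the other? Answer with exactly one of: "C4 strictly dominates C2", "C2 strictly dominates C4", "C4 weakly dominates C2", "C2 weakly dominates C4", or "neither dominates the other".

Compare C4 to C2 across each opponent action: U: 3>0, M: 6<8, D: 8<11.
C4 does better at U but worse at M, D; neither strategy dominates the other.

neither dominates the other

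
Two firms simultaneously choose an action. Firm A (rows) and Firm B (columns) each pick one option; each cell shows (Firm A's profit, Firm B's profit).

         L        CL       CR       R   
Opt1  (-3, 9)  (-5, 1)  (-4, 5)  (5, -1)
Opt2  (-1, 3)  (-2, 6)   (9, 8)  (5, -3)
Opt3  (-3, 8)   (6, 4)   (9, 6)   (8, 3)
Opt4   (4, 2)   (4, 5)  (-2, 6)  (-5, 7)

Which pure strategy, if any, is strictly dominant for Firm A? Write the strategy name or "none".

Opt1 fails to dominate Opt2 at L (-3<-1).
Opt2 fails to dominate Opt1 at R (5=5).
Opt3 fails to dominate Opt1 at L (-3=-3).
Opt4 fails to dominate Opt1 at R (-5<5).
No single strategy dominates all the others.

none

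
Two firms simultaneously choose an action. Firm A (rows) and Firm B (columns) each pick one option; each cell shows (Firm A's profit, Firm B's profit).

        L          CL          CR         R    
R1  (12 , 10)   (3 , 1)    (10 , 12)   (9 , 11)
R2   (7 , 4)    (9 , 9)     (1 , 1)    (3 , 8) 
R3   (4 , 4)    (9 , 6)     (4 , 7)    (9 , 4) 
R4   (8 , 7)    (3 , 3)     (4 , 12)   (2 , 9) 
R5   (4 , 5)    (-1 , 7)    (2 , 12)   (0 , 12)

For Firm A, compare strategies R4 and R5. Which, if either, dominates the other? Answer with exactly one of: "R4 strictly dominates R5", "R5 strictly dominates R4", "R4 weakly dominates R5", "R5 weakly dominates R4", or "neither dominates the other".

R4 strictly dominates R5

Compare R4 to R5 across each opponent action: L: 8>4, CL: 3>-1, CR: 4>2, R: 2>0.
R4 gives a strictly higher payoff against each opponent action, so R4 strictly dominates R5.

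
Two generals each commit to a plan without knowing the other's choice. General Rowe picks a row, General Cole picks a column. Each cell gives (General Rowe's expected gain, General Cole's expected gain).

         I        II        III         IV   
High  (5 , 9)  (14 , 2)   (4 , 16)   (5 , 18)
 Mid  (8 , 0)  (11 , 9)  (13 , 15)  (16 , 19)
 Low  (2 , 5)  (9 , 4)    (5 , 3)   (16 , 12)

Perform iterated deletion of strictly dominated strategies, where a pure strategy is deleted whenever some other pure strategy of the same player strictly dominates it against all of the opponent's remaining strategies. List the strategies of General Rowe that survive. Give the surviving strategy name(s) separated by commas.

General Cole's strategy I is strictly dominated by IV (High: 18>9, Mid: 19>0, Low: 12>5) and is removed.
For General Cole, IV strictly dominates II on the remaining rows (High: 18>2, Mid: 19>9, Low: 12>4); eliminate II.
Row High is eliminated: Mid beats it against every remaining column (III: 13>4, IV: 16>5).
For General Cole, IV strictly dominates III on the remaining rows (Mid: 19>15, Low: 12>3); eliminate III.
Among the remaining strategies, none is strictly dominated by another pure strategy of the same player, so the elimination stops.
Surviving strategies — General Rowe: {Mid, Low}; General Cole: {IV}.

Mid, Low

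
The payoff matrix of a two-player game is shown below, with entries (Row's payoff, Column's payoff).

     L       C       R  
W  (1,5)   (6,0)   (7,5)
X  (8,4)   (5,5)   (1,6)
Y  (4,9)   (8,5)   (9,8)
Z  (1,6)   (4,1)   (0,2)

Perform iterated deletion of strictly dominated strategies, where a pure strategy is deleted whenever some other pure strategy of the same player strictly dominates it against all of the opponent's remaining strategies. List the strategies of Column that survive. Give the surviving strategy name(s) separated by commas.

L, R

Row W is eliminated: Y beats it against every remaining column (L: 4>1, C: 8>6, R: 9>7).
Row's strategy Z is strictly dominated by X (L: 8>1, C: 5>4, R: 1>0) and is removed.
For Column, R strictly dominates C on the remaining rows (X: 6>5, Y: 8>5); eliminate C.
Among the remaining strategies, none is strictly dominated by another pure strategy of the same player, so the elimination stops.
Surviving strategies — Row: {X, Y}; Column: {L, R}.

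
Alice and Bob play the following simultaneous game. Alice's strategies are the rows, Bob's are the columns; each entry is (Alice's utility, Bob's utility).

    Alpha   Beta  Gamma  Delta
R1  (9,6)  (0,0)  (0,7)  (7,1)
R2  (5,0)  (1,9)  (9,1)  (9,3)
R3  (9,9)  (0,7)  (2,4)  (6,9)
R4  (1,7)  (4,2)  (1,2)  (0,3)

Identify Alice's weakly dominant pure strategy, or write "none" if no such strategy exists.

R1 fails to dominate R2 at Beta (0<1).
R2 fails to dominate R1 at Alpha (5<9).
R3 fails to dominate R1 at Delta (6<7).
R4 fails to dominate R1 at Alpha (1<9).
No single strategy dominates all the others.

none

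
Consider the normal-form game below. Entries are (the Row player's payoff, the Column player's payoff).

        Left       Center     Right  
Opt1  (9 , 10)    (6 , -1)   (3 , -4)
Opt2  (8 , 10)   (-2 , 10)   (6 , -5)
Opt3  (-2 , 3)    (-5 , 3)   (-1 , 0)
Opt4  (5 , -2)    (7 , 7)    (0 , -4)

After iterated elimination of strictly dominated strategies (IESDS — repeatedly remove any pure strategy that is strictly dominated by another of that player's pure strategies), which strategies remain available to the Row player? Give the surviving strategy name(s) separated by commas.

Opt1, Opt4

The Row player's strategy Opt3 is strictly dominated by Opt1 (Left: 9>-2, Center: 6>-5, Right: 3>-1) and is removed.
Column Right is eliminated: Left beats it against every remaining row (Opt1: 10>-4, Opt2: 10>-5, Opt4: -2>-4).
Row Opt2 is eliminated: Opt1 beats it against every remaining column (Left: 9>8, Center: 6>-2).
Among the remaining strategies, none is strictly dominated by another pure strategy of the same player, so the elimination stops.
Surviving strategies — the Row player: {Opt1, Opt4}; the Column player: {Left, Center}.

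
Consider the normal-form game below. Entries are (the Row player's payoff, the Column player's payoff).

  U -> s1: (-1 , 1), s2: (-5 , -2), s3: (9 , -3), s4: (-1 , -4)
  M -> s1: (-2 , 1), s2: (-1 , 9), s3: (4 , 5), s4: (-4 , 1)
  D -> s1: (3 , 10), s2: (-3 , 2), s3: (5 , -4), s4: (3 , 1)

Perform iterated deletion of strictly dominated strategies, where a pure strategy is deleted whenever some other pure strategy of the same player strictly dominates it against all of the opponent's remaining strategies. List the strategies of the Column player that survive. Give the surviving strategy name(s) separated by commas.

s1, s2

Column s3 is eliminated: s2 beats it against every remaining row (U: -2>-3, M: 9>5, D: 2>-4).
For the Row player, D strictly dominates U on the remaining columns (s1: 3>-1, s2: -3>-5, s4: 3>-1); eliminate U.
For the Column player, s2 strictly dominates s4 on the remaining rows (M: 9>1, D: 2>1); eliminate s4.
Among the remaining strategies, none is strictly dominated by another pure strategy of the same player, so the elimination stops.
Surviving strategies — the Row player: {M, D}; the Column player: {s1, s2}.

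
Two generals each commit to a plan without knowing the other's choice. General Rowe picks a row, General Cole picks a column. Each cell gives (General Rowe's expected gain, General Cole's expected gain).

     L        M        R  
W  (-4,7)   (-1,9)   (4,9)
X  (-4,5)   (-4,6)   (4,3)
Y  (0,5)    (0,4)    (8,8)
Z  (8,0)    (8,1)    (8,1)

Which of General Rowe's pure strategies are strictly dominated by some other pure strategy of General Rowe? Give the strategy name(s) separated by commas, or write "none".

W is strictly dominated by Y (L: 0>-4, M: 0>-1, R: 8>4).
Y strictly dominates X — L: 0>-4, M: 0>-4, R: 8>4.
Y: no other strategy beats it everywhere (W at L (0>-4); X at L (0>-4); Z at R (8=8)).
Z: no other strategy beats it everywhere (W at L (8>-4); X at L (8>-4); Y at L (8>0)).

W, X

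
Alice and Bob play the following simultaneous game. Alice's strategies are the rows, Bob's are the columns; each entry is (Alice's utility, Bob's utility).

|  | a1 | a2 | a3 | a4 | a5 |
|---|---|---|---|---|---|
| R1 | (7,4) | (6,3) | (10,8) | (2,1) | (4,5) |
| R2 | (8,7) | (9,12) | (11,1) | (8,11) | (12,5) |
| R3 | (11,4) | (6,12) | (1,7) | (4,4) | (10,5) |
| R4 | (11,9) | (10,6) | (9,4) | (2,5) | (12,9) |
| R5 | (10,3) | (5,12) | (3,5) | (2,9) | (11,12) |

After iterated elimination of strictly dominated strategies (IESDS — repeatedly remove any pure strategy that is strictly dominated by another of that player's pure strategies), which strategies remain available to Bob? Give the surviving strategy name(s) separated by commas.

a1, a2, a5

Row R1 is eliminated: R2 beats it against every remaining column (a1: 8>7, a2: 9>6, a3: 11>10, a4: 8>2, a5: 12>4).
For Bob, a2 strictly dominates a3 on the remaining rows (R2: 12>1, R3: 12>7, R4: 6>4, R5: 12>5); eliminate a3.
Bob's strategy a4 is strictly dominated by a2 (R2: 12>11, R3: 12>4, R4: 6>5, R5: 12>9) and is removed.
Alice's strategy R5 is strictly dominated by R4 (a1: 11>10, a2: 10>5, a5: 12>11) and is removed.
Among the remaining strategies, none is strictly dominated by another pure strategy of the same player, so the elimination stops.
Surviving strategies — Alice: {R2, R3, R4}; Bob: {a1, a2, a5}.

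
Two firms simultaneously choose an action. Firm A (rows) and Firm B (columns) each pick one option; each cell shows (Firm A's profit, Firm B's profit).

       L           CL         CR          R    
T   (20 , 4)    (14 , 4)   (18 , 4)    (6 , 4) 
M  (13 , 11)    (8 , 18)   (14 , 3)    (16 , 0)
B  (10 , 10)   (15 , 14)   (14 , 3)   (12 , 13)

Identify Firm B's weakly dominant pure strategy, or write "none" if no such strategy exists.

CL vs L: T: 4=4, M: 18>11, B: 14>10.
CL vs CR: T: 4=4, M: 18>3, B: 14>3.
CL vs R: T: 4=4, M: 18>0, B: 14>13.
CL is at least as good as every other strategy against every opponent action, so it is weakly dominant.

CL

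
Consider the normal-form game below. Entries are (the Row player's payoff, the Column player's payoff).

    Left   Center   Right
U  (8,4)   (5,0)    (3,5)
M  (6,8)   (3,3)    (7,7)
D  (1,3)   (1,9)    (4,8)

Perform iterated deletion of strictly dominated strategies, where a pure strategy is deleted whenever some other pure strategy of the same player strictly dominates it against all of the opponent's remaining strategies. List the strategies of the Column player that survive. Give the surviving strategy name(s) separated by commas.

Left, Right

The Row player's strategy D is strictly dominated by M (Left: 6>1, Center: 3>1, Right: 7>4) and is removed.
Column Center is eliminated: Left beats it against every remaining row (U: 4>0, M: 8>3).
Among the remaining strategies, none is strictly dominated by another pure strategy of the same player, so the elimination stops.
Surviving strategies — the Row player: {U, M}; the Column player: {Left, Right}.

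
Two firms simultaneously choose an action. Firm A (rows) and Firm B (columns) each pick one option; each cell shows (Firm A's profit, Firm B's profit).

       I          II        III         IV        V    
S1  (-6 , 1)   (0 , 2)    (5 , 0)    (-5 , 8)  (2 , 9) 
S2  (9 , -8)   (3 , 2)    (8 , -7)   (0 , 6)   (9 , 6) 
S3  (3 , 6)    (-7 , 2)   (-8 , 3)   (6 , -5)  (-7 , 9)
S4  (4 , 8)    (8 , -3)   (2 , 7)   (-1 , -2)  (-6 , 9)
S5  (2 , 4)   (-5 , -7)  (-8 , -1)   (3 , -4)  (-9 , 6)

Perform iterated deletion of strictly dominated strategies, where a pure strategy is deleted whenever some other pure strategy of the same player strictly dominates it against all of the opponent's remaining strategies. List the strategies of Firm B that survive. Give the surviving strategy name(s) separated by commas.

Row S1 is eliminated: S2 beats it against every remaining column (I: 9>-6, II: 3>0, III: 8>5, IV: 0>-5, V: 9>2).
Firm B's strategy I is strictly dominated by V (S2: 6>-8, S3: 9>6, S4: 9>8, S5: 6>4) and is removed.
For Firm B, V strictly dominates II on the remaining rows (S2: 6>2, S3: 9>2, S4: 9>-3, S5: 6>-7); eliminate II.
Row S4 is eliminated: S2 beats it against every remaining column (III: 8>2, IV: 0>-1, V: 9>-6).
For Firm B, V strictly dominates III on the remaining rows (S2: 6>-7, S3: 9>3, S5: 6>-1); eliminate III.
Row S5 is eliminated: S3 beats it against every remaining column (IV: 6>3, V: -7>-9).
Among the remaining strategies, none is strictly dominated by another pure strategy of the same player, so the elimination stops.
Surviving strategies — Firm A: {S2, S3}; Firm B: {IV, V}.

IV, V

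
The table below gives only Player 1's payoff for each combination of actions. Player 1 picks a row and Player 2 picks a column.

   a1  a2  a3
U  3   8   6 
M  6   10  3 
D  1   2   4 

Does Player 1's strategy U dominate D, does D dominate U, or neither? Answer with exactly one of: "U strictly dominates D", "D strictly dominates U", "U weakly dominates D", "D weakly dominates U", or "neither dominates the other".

U strictly dominates D

Compare U to D across each choice by Player 2: a1: 3>1, a2: 8>2, a3: 6>4.
Every comparison favours U, so U strictly dominates D.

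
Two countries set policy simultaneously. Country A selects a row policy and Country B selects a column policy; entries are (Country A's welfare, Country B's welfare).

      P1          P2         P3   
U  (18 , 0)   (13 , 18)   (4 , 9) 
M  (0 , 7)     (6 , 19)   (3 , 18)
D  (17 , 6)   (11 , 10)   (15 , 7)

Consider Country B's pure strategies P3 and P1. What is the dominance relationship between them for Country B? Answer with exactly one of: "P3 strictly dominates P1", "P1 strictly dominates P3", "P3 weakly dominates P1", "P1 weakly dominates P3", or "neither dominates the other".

P3 strictly dominates P1

Compare P3 to P1 across every action of Country A: U: 9>0, M: 18>7, D: 7>6.
P3 gives a strictly higher payoff against every action of Country A, so P3 strictly dominates P1.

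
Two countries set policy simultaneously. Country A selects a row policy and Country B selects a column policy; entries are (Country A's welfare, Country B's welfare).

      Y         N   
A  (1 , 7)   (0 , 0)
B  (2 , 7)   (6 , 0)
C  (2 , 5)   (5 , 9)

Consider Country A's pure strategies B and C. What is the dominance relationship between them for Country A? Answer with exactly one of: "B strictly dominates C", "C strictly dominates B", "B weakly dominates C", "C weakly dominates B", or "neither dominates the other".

Compare B to C across every action of Country B: Y: 2=2, N: 6>5.
B is at least as good everywhere and strictly better somewhere (tied only at Y), so B weakly but not strictly dominates C.

B weakly dominates C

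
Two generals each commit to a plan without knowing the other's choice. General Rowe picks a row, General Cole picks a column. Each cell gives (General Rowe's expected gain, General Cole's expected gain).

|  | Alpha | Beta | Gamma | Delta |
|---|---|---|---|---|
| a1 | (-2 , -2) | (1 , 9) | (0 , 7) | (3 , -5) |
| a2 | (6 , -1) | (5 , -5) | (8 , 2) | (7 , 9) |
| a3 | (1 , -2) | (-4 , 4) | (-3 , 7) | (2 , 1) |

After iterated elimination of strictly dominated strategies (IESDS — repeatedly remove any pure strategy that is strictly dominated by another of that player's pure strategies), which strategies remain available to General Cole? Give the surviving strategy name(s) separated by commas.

For General Rowe, a2 strictly dominates a1 on the remaining columns (Alpha: 6>-2, Beta: 5>1, Gamma: 8>0, Delta: 7>3); eliminate a1.
Row a3 is eliminated: a2 beats it against every remaining column (Alpha: 6>1, Beta: 5>-4, Gamma: 8>-3, Delta: 7>2).
For General Cole, Gamma strictly dominates Alpha on the remaining rows (a2: 2>-1); eliminate Alpha.
General Cole's strategy Beta is strictly dominated by Gamma (a2: 2>-5) and is removed.
For General Cole, Delta strictly dominates Gamma on the remaining rows (a2: 9>2); eliminate Gamma.
Among the remaining strategies, none is strictly dominated by another pure strategy of the same player, so the elimination stops.
Surviving strategies — General Rowe: {a2}; General Cole: {Delta}.

Delta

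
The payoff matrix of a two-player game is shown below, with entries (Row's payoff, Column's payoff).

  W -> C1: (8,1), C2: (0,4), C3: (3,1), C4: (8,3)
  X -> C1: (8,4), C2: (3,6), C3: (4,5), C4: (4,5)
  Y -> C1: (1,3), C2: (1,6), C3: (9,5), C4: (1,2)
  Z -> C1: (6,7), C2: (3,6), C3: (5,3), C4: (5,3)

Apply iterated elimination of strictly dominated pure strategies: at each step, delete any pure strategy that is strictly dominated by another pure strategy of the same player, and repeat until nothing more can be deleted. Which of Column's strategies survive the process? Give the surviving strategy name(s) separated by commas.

For Column, C2 strictly dominates C3 on the remaining rows (W: 4>1, X: 6>5, Y: 6>5, Z: 6>3); eliminate C3.
For Row, X strictly dominates Y on the remaining columns (C1: 8>1, C2: 3>1, C4: 4>1); eliminate Y.
Column's strategy C4 is strictly dominated by C2 (W: 4>3, X: 6>5, Z: 6>3) and is removed.
Among the remaining strategies, none is strictly dominated by another pure strategy of the same player, so the elimination stops.
Surviving strategies — Row: {W, X, Z}; Column: {C1, C2}.

C1, C2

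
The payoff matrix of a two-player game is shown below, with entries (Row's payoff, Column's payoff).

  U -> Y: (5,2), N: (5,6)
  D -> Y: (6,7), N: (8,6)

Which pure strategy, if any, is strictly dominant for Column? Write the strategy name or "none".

none

Y fails to dominate N at U (2<6).
N fails to dominate Y at D (6<7).
No single strategy dominates all the others.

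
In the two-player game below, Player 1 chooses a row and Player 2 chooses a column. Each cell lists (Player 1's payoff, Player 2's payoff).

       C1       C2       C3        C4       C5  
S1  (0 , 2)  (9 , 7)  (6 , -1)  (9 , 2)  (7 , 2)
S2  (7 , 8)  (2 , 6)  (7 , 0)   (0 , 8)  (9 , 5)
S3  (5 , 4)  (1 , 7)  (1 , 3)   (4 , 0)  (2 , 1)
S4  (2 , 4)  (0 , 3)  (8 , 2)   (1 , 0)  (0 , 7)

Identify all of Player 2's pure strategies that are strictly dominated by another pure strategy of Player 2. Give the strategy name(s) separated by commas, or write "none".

C3

Nothing dominates C1: C2 at S2 (8>6); C3 at S1 (2>-1); C4 at S1 (2=2); C5 at S1 (2=2).
C2 is not dominated — it holds its own against C1 at S1 (7>2); C3 at S1 (7>-1); C4 at S1 (7>2); C5 at S1 (7>2).
C3 is strictly dominated by C1 (S1: 2>-1, S2: 8>0, S3: 4>3, S4: 4>2).
C4: no other strategy beats it everywhere (C1 at S1 (2=2); C2 at S2 (8>6); C3 at S1 (2>-1); C5 at S1 (2=2)).
C5 is not dominated — it holds its own against C1 at S1 (2=2); C2 at S4 (7>3); C3 at S1 (2>-1); C4 at S1 (2=2).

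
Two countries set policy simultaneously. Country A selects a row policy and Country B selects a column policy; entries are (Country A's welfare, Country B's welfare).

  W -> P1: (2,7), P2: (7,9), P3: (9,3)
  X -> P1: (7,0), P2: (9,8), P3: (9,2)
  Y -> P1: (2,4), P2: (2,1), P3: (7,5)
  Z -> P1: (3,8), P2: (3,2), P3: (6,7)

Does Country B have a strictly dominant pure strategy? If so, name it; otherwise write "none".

P1 fails to dominate P2 at W (7<9).
P2 fails to dominate P1 at Y (1<4).
P3 fails to dominate P1 at W (3<7).
No single strategy dominates all the others.

none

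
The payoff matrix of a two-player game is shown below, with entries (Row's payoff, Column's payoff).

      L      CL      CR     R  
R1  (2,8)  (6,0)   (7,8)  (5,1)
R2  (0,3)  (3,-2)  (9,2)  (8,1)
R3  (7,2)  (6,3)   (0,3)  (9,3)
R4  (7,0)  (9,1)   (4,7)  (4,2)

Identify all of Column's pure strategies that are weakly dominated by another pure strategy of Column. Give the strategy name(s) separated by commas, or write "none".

CL, R

L: no other strategy beats it everywhere (CL at R1 (8>0); CR at R2 (3>2); R at R1 (8>1)).
CL is weakly dominated by CR (R1: 8>0, R2: 2>-2, R3: 3=3, R4: 7>1).
CR: no other strategy beats it everywhere (L at R3 (3>2); CL at R1 (8>0); R at R1 (8>1)).
R: dominated, since CR does at least as well everywhere (R1: 8>1, R2: 2>1, R3: 3=3, R4: 7>2).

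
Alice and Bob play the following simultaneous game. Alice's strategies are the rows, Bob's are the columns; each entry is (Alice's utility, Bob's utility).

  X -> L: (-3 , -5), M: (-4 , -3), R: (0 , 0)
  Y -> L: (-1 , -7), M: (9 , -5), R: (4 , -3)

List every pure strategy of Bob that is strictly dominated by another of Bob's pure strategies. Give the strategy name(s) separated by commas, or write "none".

L, M

L is strictly dominated by M (X: -3>-5, Y: -5>-7).
M is strictly dominated by R (X: 0>-3, Y: -3>-5).
Nothing dominates R: L at X (0>-5); M at X (0>-3).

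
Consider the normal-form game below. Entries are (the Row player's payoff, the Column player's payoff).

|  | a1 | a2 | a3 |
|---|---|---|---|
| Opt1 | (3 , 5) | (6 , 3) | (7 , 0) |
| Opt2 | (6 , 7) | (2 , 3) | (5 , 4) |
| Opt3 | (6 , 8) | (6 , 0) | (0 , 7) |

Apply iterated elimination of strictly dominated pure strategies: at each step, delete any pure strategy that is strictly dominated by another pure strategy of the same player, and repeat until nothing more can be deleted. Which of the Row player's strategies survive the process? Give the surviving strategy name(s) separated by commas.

Column a2 is eliminated: a1 beats it against every remaining row (Opt1: 5>3, Opt2: 7>3, Opt3: 8>0).
The Column player's strategy a3 is strictly dominated by a1 (Opt1: 5>0, Opt2: 7>4, Opt3: 8>7) and is removed.
For the Row player, Opt2 strictly dominates Opt1 on the remaining columns (a1: 6>3); eliminate Opt1.
Among the remaining strategies, none is strictly dominated by another pure strategy of the same player, so the elimination stops.
Surviving strategies — the Row player: {Opt2, Opt3}; the Column player: {a1}.

Opt2, Opt3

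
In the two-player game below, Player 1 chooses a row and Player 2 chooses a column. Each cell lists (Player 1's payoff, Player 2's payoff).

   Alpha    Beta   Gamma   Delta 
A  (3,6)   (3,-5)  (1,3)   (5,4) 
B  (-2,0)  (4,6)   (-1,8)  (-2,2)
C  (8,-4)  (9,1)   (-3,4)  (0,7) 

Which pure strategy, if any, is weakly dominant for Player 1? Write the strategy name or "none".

none

A fails to dominate B at Beta (3<4).
B fails to dominate A at Alpha (-2<3).
C fails to dominate A at Gamma (-3<1).
No single strategy dominates all the others.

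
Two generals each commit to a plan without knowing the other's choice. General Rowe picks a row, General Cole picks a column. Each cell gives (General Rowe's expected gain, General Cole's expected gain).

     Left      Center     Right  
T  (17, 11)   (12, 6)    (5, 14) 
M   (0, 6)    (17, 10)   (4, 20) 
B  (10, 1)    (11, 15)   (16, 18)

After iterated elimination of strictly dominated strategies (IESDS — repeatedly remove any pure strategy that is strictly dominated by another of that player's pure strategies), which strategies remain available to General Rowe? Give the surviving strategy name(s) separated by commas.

General Cole's strategy Left is strictly dominated by Right (T: 14>11, M: 20>6, B: 18>1) and is removed.
For General Cole, Right strictly dominates Center on the remaining rows (T: 14>6, M: 20>10, B: 18>15); eliminate Center.
For General Rowe, B strictly dominates T on the remaining columns (Right: 16>5); eliminate T.
For General Rowe, B strictly dominates M on the remaining columns (Right: 16>4); eliminate M.
Among the remaining strategies, none is strictly dominated by another pure strategy of the same player, so the elimination stops.
Surviving strategies — General Rowe: {B}; General Cole: {Right}.

B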